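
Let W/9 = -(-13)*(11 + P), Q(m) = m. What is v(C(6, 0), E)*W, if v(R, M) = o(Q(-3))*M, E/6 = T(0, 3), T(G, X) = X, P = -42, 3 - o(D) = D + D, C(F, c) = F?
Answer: -587574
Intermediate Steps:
o(D) = 3 - 2*D (o(D) = 3 - (D + D) = 3 - 2*D)
E = 18 (E = 6*3 = 18)
v(R, M) = 9*M (v(R, M) = (3 - 2*(-3))*M = (3 + 6)*M = 9*M)
W = -3627 (W = 9*(-(-13)*(11 - 42)) = 9*(-(-13)*(-31)) = 9*(-1*403) = 9*(-403) = -3627)
v(C(6, 0), E)*W = (9*18)*(-3627) = 162*(-3627) = -587574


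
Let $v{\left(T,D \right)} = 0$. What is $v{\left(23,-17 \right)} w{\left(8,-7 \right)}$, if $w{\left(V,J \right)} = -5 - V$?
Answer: $0$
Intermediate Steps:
$v{\left(23,-17 \right)} w{\left(8,-7 \right)} = 0 \left(-5 - 8\right) = 0 \left(-13\right) = 0$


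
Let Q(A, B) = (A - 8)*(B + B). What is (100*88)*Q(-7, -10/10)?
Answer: 264000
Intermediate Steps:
Q(A, B) = 2*B*(-8 + A) (Q(A, B) = (-8 + A)*(2*B) = 2*B*(-8 + A))
(100*88)*Q(-7, -10/10) = (100*88)*(2*(-10/10)*(-8 - 7)) = 8800*(2*(-10*⅒)*(-15)) = 8800*(2*(-1)*(-15)) = 8800*30 = 264000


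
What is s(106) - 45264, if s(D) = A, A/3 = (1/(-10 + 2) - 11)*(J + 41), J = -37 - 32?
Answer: -88659/2 ≈ -44330.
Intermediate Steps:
J = -69
A = 1869/2 (A = 3*((1/(-10 + 2) - 11)*(-69 + 41)) = 3*((1/(-8) - 11)*(-28)) = 3*((-⅛ - 11)*(-28)) = 3*(-89/8*(-28)) = 3*(623/2) = 1869/2 ≈ 934.50)
s(D) = 1869/2
s(106) - 45264 = 1869/2 - 45264 = -88659/2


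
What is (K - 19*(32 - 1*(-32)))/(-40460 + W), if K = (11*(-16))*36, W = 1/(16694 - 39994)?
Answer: 175961600/942718001 ≈ 0.18665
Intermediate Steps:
W = -1/23300 (W = 1/(-23300) = -1/23300 ≈ -4.2918e-5)
K = -6336 (K = -176*36 = -6336)
(K - 19*(32 - 1*(-32)))/(-40460 + W) = (-6336 - 19*(32 - 1*(-32)))/(-40460 - 1/23300) = (-6336 - 19*(32 + 32))/(-942718001/23300) = (-6336 - 19*64)*(-23300/942718001) = (-6336 - 1216)*(-23300/942718001) = -7552*(-23300/942718001) = 175961600/942718001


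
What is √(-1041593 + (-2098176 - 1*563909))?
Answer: I*√3703678 ≈ 1924.5*I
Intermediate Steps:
√(-1041593 + (-2098176 - 1*563909)) = √(-1041593 + (-2098176 - 563909)) = √(-1041593 - 2662085) = √(-3703678) = I*√3703678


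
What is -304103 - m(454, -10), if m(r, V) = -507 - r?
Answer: -303142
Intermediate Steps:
-304103 - m(454, -10) = -304103 - (-507 - 1*454) = -304103 - (-507 - 454) = -304103 - 1*(-961) = -304103 + 961 = -303142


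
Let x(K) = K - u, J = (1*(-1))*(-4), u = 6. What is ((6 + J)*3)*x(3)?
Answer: -90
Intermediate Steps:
J = 4 (J = -1*(-4) = 4)
x(K) = -6 + K (x(K) = K - 1*6 = K - 6 = -6 + K)
((6 + J)*3)*x(3) = ((6 + 4)*3)*(-6 + 3) = (10*3)*(-3) = 30*(-3) = -90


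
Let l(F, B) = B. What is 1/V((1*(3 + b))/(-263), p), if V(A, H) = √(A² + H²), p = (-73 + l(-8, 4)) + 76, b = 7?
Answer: 263*√3389381/3389381 ≈ 0.14285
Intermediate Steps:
p = 7 (p = (-73 + 4) + 76 = -69 + 76 = 7)
1/V((1*(3 + b))/(-263), p) = 1/(√(((1*(3 + 7))/(-263))² + 7²)) = 1/(√(((1*10)*(-1/263))² + 49)) = 1/(√((10*(-1/263))² + 49)) = 1/(√((-10/263)² + 49)) = 1/(√(100/69169 + 49)) = 1/(√(3389381/69169)) = 1/(√3389381/263) = 263*√3389381/3389381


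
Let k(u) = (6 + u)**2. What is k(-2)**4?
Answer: 65536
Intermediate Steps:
k(-2)**4 = ((6 - 2)**2)**4 = (4**2)**4 = 16**4 = 65536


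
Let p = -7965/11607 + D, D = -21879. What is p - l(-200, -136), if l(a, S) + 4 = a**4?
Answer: -6190484637030/3869 ≈ -1.6000e+9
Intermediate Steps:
l(a, S) = -4 + a**4
p = -84652506/3869 (p = -7965/11607 - 21879 = -7965*1/11607 - 21879 = -2655/3869 - 21879 = -84652506/3869 ≈ -21880.)
p - l(-200, -136) = -84652506/3869 - (-4 + (-200)**4) = -84652506/3869 - (-4 + 1600000000) = -84652506/3869 - 1*1599999996 = -84652506/3869 - 1599999996 = -6190484637030/3869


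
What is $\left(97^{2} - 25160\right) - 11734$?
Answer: $-27485$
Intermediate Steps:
$\left(97^{2} - 25160\right) - 11734 = \left(9409 - 25160\right) - 11734 = -15751 - 11734 = -27485$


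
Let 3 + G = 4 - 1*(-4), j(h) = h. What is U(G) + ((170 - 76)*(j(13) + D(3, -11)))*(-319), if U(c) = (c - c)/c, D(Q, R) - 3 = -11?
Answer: -149930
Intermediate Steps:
D(Q, R) = -8 (D(Q, R) = 3 - 11 = -8)
G = 5 (G = -3 + (4 - 1*(-4)) = -3 + (4 + 4) = -3 + 8 = 5)
U(c) = 0 (U(c) = 0/c = 0)
U(G) + ((170 - 76)*(j(13) + D(3, -11)))*(-319) = 0 + ((170 - 76)*(13 - 8))*(-319) = 0 + (94*5)*(-319) = 0 + 470*(-319) = 0 - 149930 = -149930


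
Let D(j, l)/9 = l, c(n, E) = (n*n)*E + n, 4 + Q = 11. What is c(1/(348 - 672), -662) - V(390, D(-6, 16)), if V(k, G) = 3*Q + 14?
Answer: -1837573/52488 ≈ -35.009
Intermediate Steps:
Q = 7 (Q = -4 + 11 = 7)
c(n, E) = n + E*n² (c(n, E) = n²*E + n = E*n² + n = n + E*n²)
D(j, l) = 9*l
V(k, G) = 35 (V(k, G) = 3*7 + 14 = 21 + 14 = 35)
c(1/(348 - 672), -662) - V(390, D(-6, 16)) = (1 - 662/(348 - 672))/(348 - 672) - 1*35 = (1 - 662/(-324))/(-324) - 35 = -(1 - 662*(-1/324))/324 - 35 = -(1 + 331/162)/324 - 35 = -1/324*493/162 - 35 = -493/52488 - 35 = -1837573/52488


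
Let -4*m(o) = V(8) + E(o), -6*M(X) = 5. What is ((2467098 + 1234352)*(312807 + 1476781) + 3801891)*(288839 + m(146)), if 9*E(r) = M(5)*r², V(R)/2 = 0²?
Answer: 103494212353726463941/54 ≈ 1.9166e+18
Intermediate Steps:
M(X) = -⅚ (M(X) = -⅙*5 = -⅚)
V(R) = 0 (V(R) = 2*0² = 2*0 = 0)
E(r) = -5*r²/54 (E(r) = (-5*r²/6)/9 = -5*r²/54)
m(o) = 5*o²/216 (m(o) = -(0 - 5*o²/54)/4 = -(-5)*o²/216 = 5*o²/216)
((2467098 + 1234352)*(312807 + 1476781) + 3801891)*(288839 + m(146)) = ((2467098 + 1234352)*(312807 + 1476781) + 3801891)*(288839 + (5/216)*146²) = (3701450*1789588 + 3801891)*(288839 + (5/216)*21316) = (6624070502600 + 3801891)*(288839 + 26645/54) = 6624074304491*(15623951/54) = 103494212353726463941/54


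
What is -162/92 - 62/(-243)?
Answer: -16831/11178 ≈ -1.5057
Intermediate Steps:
-162/92 - 62/(-243) = -162*1/92 - 62*(-1/243) = -81/46 + 62/243 = -16831/11178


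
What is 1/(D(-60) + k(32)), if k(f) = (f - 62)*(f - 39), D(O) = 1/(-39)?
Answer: 39/8189 ≈ 0.0047625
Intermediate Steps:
D(O) = -1/39
k(f) = (-62 + f)*(-39 + f)
1/(D(-60) + k(32)) = 1/(-1/39 + (2418 + 32**2 - 101*32)) = 1/(-1/39 + (2418 + 1024 - 3232)) = 1/(-1/39 + 210) = 1/(8189/39) = 39/8189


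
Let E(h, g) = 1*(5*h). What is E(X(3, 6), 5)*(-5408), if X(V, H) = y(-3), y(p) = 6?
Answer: -162240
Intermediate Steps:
X(V, H) = 6
E(h, g) = 5*h
E(X(3, 6), 5)*(-5408) = (5*6)*(-5408) = 30*(-5408) = -162240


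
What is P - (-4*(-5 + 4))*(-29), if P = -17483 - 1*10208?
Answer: -27575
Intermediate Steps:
P = -27691 (P = -17483 - 10208 = -27691)
P - (-4*(-5 + 4))*(-29) = -27691 - (-4*(-5 + 4))*(-29) = -27691 - (-4*(-1))*(-29) = -27691 - (-2*(-2))*(-29) = -27691 - 4*(-29) = -27691 - 1*(-116) = -27691 + 116 = -27575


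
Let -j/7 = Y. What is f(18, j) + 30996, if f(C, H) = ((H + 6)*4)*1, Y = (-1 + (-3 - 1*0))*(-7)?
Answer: 30236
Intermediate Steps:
Y = 28 (Y = (-1 + (-3 + 0))*(-7) = (-1 - 3)*(-7) = -4*(-7) = 28)
j = -196 (j = -7*28 = -196)
f(C, H) = 24 + 4*H (f(C, H) = ((6 + H)*4)*1 = (24 + 4*H)*1 = 24 + 4*H)
f(18, j) + 30996 = (24 + 4*(-196)) + 30996 = (24 - 784) + 30996 = -760 + 30996 = 30236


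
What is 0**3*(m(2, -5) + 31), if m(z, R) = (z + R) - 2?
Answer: 0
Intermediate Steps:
m(z, R) = -2 + R + z (m(z, R) = (R + z) - 2 = -2 + R + z)
0**3*(m(2, -5) + 31) = 0**3*((-2 - 5 + 2) + 31) = 0*(-5 + 31) = 0*26 = 0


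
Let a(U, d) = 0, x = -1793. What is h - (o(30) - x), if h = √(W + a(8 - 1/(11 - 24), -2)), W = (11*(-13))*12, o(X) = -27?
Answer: -1766 + 2*I*√429 ≈ -1766.0 + 41.425*I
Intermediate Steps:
W = -1716 (W = -143*12 = -1716)
h = 2*I*√429 (h = √(-1716 + 0) = √(-1716) = 2*I*√429 ≈ 41.425*I)
h - (o(30) - x) = 2*I*√429 - (-27 - 1*(-1793)) = 2*I*√429 - (-27 + 1793) = 2*I*√429 - 1*1766 = 2*I*√429 - 1766 = -1766 + 2*I*√429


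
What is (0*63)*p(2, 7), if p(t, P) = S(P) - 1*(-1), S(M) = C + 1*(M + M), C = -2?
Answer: 0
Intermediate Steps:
S(M) = -2 + 2*M (S(M) = -2 + 1*(M + M) = -2 + 1*(2*M) = -2 + 2*M)
p(t, P) = -1 + 2*P (p(t, P) = (-2 + 2*P) - 1*(-1) = (-2 + 2*P) + 1 = -1 + 2*P)
(0*63)*p(2, 7) = (0*63)*(-1 + 2*7) = 0*(-1 + 14) = 0*13 = 0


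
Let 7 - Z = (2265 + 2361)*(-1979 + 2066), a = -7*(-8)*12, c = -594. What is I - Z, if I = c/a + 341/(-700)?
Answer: 1126870161/2800 ≈ 4.0245e+5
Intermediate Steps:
a = 672 (a = 56*12 = 672)
I = -3839/2800 (I = -594/672 + 341/(-700) = -594*1/672 + 341*(-1/700) = -99/112 - 341/700 = -3839/2800 ≈ -1.3711)
Z = -402455 (Z = 7 - (2265 + 2361)*(-1979 + 2066) = 7 - 4626*87 = 7 - 1*402462 = 7 - 402462 = -402455)
I - Z = -3839/2800 - 1*(-402455) = -3839/2800 + 402455 = 1126870161/2800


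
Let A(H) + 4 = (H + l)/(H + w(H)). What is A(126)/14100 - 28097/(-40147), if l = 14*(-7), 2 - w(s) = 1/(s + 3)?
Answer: 86034453121/122979294075 ≈ 0.69958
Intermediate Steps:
w(s) = 2 - 1/(3 + s) (w(s) = 2 - 1/(s + 3) = 2 - 1/(3 + s))
l = -98
A(H) = -4 + (-98 + H)/(H + (5 + 2*H)/(3 + H)) (A(H) = -4 + (H - 98)/(H + (5 + 2*H)/(3 + H)) = -4 + (-98 + H)/(H + (5 + 2*H)/(3 + H)))
A(126)/14100 - 28097/(-40147) = ((-314 - 115*126 - 3*126²)/(5 + 126² + 5*126))/14100 - 28097/(-40147) = ((-314 - 14490 - 3*15876)/(5 + 15876 + 630))*(1/14100) - 28097*(-1/40147) = ((-314 - 14490 - 47628)/16511)*(1/14100) + 28097/40147 = ((1/16511)*(-62432))*(1/14100) + 28097/40147 = -62432/16511*1/14100 + 28097/40147 = -15608/58201275 + 28097/40147 = 86034453121/122979294075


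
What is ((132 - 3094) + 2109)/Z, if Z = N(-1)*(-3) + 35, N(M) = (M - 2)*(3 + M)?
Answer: -853/53 ≈ -16.094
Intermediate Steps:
N(M) = (-2 + M)*(3 + M)
Z = 53 (Z = (-6 - 1 + (-1)²)*(-3) + 35 = (-6 - 1 + 1)*(-3) + 35 = -6*(-3) + 35 = 18 + 35 = 53)
((132 - 3094) + 2109)/Z = ((132 - 3094) + 2109)/53 = (-2962 + 2109)*(1/53) = -853*1/53 = -853/53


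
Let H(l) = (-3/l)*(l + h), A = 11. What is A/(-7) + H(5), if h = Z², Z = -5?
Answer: -137/7 ≈ -19.571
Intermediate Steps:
h = 25 (h = (-5)² = 25)
H(l) = -3*(25 + l)/l (H(l) = (-3/l)*(l + 25) = (-3/l)*(25 + l) = -3*(25 + l)/l)
A/(-7) + H(5) = 11/(-7) + (-3 - 75/5) = 11*(-⅐) + (-3 - 75*⅕) = -11/7 + (-3 - 15) = -11/7 - 18 = -137/7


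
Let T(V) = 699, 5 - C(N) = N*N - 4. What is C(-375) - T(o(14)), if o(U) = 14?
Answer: -141315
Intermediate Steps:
C(N) = 9 - N² (C(N) = 5 - (N*N - 4) = 5 - (N² - 4) = 5 - (-4 + N²) = 5 + (4 - N²) = 9 - N²)
C(-375) - T(o(14)) = (9 - 1*(-375)²) - 1*699 = (9 - 1*140625) - 699 = (9 - 140625) - 699 = -140616 - 699 = -141315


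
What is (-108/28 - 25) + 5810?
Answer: 40468/7 ≈ 5781.1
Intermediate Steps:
(-108/28 - 25) + 5810 = ((1/28)*(-108) - 25) + 5810 = (-27/7 - 25) + 5810 = -202/7 + 5810 = 40468/7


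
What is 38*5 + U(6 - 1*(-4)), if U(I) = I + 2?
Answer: 202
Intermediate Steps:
U(I) = 2 + I
38*5 + U(6 - 1*(-4)) = 38*5 + (2 + (6 - 1*(-4))) = 190 + (2 + (6 + 4)) = 190 + (2 + 10) = 190 + 12 = 202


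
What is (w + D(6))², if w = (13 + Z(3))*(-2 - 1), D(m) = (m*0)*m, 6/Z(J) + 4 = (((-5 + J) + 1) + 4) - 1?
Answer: 900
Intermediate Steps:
Z(J) = 6/(-5 + J) (Z(J) = 6/(-4 + ((((-5 + J) + 1) + 4) - 1)) = 6/(-4 + (((-4 + J) + 4) - 1)) = 6/(-4 + (J - 1)) = 6/(-4 + (-1 + J)) = 6/(-5 + J))
D(m) = 0 (D(m) = 0*m = 0)
w = -30 (w = (13 + 6/(-5 + 3))*(-2 - 1) = (13 + 6/(-2))*(-3) = (13 + 6*(-½))*(-3) = (13 - 3)*(-3) = 10*(-3) = -30)
(w + D(6))² = (-30 + 0)² = (-30)² = 900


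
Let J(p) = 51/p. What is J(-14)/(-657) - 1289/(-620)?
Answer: 1981307/950460 ≈ 2.0846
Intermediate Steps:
J(-14)/(-657) - 1289/(-620) = (51/(-14))/(-657) - 1289/(-620) = (51*(-1/14))*(-1/657) - 1289*(-1/620) = -51/14*(-1/657) + 1289/620 = 17/3066 + 1289/620 = 1981307/950460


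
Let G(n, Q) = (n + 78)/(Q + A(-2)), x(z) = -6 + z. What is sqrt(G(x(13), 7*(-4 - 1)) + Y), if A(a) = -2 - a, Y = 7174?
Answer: sqrt(351407)/7 ≈ 84.685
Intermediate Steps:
G(n, Q) = (78 + n)/Q (G(n, Q) = (n + 78)/(Q + (-2 - 1*(-2))) = (78 + n)/(Q + (-2 + 2)) = (78 + n)/(Q + 0) = (78 + n)/Q)
sqrt(G(x(13), 7*(-4 - 1)) + Y) = sqrt((78 + (-6 + 13))/((7*(-4 - 1))) + 7174) = sqrt((78 + 7)/((7*(-5))) + 7174) = sqrt(85/(-35) + 7174) = sqrt(-1/35*85 + 7174) = sqrt(-17/7 + 7174) = sqrt(50201/7) = sqrt(351407)/7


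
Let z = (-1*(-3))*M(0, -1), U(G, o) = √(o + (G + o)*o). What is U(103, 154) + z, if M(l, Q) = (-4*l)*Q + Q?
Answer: -3 + 2*√9933 ≈ 196.33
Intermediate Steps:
M(l, Q) = Q - 4*Q*l (M(l, Q) = -4*Q*l + Q = Q - 4*Q*l)
U(G, o) = √(o + o*(G + o))
z = -3 (z = (-1*(-3))*(-(1 - 4*0)) = 3*(-(1 + 0)) = 3*(-1*1) = 3*(-1) = -3)
U(103, 154) + z = √(154*(1 + 103 + 154)) - 3 = √(154*258) - 3 = √39732 - 3 = 2*√9933 - 3 = -3 + 2*√9933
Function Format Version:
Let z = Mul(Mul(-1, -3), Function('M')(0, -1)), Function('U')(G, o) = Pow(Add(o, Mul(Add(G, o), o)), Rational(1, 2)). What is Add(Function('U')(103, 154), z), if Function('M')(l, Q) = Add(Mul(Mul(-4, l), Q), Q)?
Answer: Add(-3, Mul(2, Pow(9933, Rational(1, 2)))) ≈ 196.33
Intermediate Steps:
Function('M')(l, Q) = Add(Q, Mul(-4, Q, l)) (Function('M')(l, Q) = Add(Mul(-4, Q, l), Q) = Add(Q, Mul(-4, Q, l)))
Function('U')(G, o) = Pow(Add(o, Mul(o, Add(G, o))), Rational(1, 2))
z = -3 (z = Mul(Mul(-1, -3), Mul(-1, Add(1, Mul(-4, 0)))) = Mul(3, Mul(-1, Add(1, 0))) = Mul(3, Mul(-1, 1)) = Mul(3, -1) = -3)
Add(Function('U')(103, 154), z) = Add(Pow(Mul(154, Add(1, 103, 154)), Rational(1, 2)), -3) = Add(Pow(Mul(154, 258), Rational(1, 2)), -3) = Add(Pow(39732, Rational(1, 2)), -3) = Add(Mul(2, Pow(9933, Rational(1, 2))), -3) = Add(-3, Mul(2, Pow(9933, Rational(1, 2))))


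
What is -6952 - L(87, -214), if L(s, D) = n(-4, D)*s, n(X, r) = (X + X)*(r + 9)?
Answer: -149632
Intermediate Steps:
n(X, r) = 2*X*(9 + r) (n(X, r) = (2*X)*(9 + r) = 2*X*(9 + r))
L(s, D) = s*(-72 - 8*D) (L(s, D) = (2*(-4)*(9 + D))*s = (-72 - 8*D)*s = s*(-72 - 8*D))
-6952 - L(87, -214) = -6952 - (-8)*87*(9 - 214) = -6952 - (-8)*87*(-205) = -6952 - 1*142680 = -6952 - 142680 = -149632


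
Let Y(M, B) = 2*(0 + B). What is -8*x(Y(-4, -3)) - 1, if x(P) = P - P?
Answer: -1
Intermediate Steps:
Y(M, B) = 2*B
x(P) = 0
-8*x(Y(-4, -3)) - 1 = -8*0 - 1 = 0 - 1 = -1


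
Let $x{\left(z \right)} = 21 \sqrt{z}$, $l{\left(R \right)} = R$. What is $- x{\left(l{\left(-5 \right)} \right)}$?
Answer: $- 21 i \sqrt{5} \approx - 46.957 i$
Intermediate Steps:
$- x{\left(l{\left(-5 \right)} \right)} = - 21 \sqrt{-5} = - 21 i \sqrt{5}$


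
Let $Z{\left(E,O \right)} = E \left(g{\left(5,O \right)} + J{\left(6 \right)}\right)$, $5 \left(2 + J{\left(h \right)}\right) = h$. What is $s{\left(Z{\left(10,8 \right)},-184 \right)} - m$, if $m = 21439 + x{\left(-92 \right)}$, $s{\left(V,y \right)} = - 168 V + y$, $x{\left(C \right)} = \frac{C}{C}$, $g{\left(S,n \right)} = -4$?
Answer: $-13560$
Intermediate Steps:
$J{\left(h \right)} = -2 + \frac{h}{5}$
$x{\left(C \right)} = 1$
$Z{\left(E,O \right)} = - \frac{24 E}{5}$ ($Z{\left(E,O \right)} = E \left(-4 + \left(-2 + \frac{1}{5} \cdot 6\right)\right) = E \left(-4 + \left(-2 + \frac{6}{5}\right)\right) = E \left(-4 - \frac{4}{5}\right) = E \left(- \frac{24}{5}\right) = - \frac{24 E}{5}$)
$s{\left(V,y \right)} = y - 168 V$
$m = 21440$ ($m = 21439 + 1 = 21440$)
$s{\left(Z{\left(10,8 \right)},-184 \right)} - m = \left(-184 - 168 \left(\left(- \frac{24}{5}\right) 10\right)\right) - 21440 = \left(-184 - -8064\right) - 21440 = \left(-184 + 8064\right) - 21440 = 7880 - 21440 = -13560$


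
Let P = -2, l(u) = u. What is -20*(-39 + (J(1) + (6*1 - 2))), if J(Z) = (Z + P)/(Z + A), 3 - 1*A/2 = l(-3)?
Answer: 9120/13 ≈ 701.54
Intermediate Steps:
A = 12 (A = 6 - 2*(-3) = 6 + 6 = 12)
J(Z) = (-2 + Z)/(12 + Z) (J(Z) = (Z - 2)/(Z + 12) = (-2 + Z)/(12 + Z))
-20*(-39 + (J(1) + (6*1 - 2))) = -20*(-39 + ((-2 + 1)/(12 + 1) + (6*1 - 2))) = -20*(-39 + (-1/13 + (6 - 2))) = -20*(-39 + ((1/13)*(-1) + 4)) = -20*(-39 + (-1/13 + 4)) = -20*(-39 + 51/13) = -20*(-456/13) = 9120/13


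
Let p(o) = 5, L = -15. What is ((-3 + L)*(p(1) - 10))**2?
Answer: 8100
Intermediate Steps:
((-3 + L)*(p(1) - 10))**2 = ((-3 - 15)*(5 - 10))**2 = (-18*(-5))**2 = 90**2 = 8100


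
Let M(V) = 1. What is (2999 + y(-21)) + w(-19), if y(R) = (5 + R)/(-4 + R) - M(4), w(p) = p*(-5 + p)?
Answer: 86366/25 ≈ 3454.6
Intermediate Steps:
y(R) = -1 + (5 + R)/(-4 + R) (y(R) = (5 + R)/(-4 + R) - 1*1 = (5 + R)/(-4 + R) - 1 = -1 + (5 + R)/(-4 + R))
(2999 + y(-21)) + w(-19) = (2999 + 9/(-4 - 21)) - 19*(-5 - 19) = (2999 + 9/(-25)) - 19*(-24) = (2999 + 9*(-1/25)) + 456 = (2999 - 9/25) + 456 = 74966/25 + 456 = 86366/25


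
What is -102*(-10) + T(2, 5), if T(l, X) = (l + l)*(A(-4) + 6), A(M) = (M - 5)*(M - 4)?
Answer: 1332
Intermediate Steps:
A(M) = (-5 + M)*(-4 + M)
T(l, X) = 156*l (T(l, X) = (l + l)*((20 + (-4)² - 9*(-4)) + 6) = (2*l)*((20 + 16 + 36) + 6) = (2*l)*(72 + 6) = (2*l)*78 = 156*l)
-102*(-10) + T(2, 5) = -102*(-10) + 156*2 = 1020 + 312 = 1332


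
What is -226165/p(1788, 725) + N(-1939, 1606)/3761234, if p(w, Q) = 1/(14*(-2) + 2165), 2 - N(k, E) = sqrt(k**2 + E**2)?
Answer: -908929662511284/1880617 - sqrt(6338957)/3761234 ≈ -4.8331e+8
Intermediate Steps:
N(k, E) = 2 - sqrt(E**2 + k**2) (N(k, E) = 2 - sqrt(k**2 + E**2) = 2 - sqrt(E**2 + k**2))
p(w, Q) = 1/2137 (p(w, Q) = 1/(-28 + 2165) = 1/2137)
-226165/p(1788, 725) + N(-1939, 1606)/3761234 = -226165/1/2137 + (2 - sqrt(1606**2 + (-1939)**2))/3761234 = -226165*2137 + (2 - sqrt(2579236 + 3759721))*(1/3761234) = -483314605 + (2 - sqrt(6338957))*(1/3761234) = -483314605 + (1/1880617 - sqrt(6338957)/3761234) = -908929662511284/1880617 - sqrt(6338957)/3761234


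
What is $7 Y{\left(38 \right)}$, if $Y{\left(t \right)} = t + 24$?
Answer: $434$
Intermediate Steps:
$Y{\left(t \right)} = 24 + t$
$7 Y{\left(38 \right)} = 7 \left(24 + 38\right) = 7 \cdot 62 = 434$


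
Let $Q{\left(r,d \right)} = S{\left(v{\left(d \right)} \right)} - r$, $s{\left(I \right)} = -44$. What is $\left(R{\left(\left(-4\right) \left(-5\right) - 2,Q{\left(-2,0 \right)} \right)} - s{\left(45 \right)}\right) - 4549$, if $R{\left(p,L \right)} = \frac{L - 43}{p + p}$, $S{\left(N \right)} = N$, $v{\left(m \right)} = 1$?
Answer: $- \frac{40555}{9} \approx -4506.1$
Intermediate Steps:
$Q{\left(r,d \right)} = 1 - r$
$R{\left(p,L \right)} = \frac{-43 + L}{2 p}$
$\left(R{\left(\left(-4\right) \left(-5\right) - 2,Q{\left(-2,0 \right)} \right)} - s{\left(45 \right)}\right) - 4549 = \left(\frac{-43 + \left(1 - -2\right)}{2 \left(\left(-4\right) \left(-5\right) - 2\right)} - -44\right) - 4549 = \left(\frac{-43 + \left(1 + 2\right)}{2 \left(20 - 2\right)} + 44\right) - 4549 = \left(\frac{-43 + 3}{2 \cdot 18} + 44\right) - 4549 = \left(\frac{1}{2} \cdot \frac{1}{18} \left(-40\right) + 44\right) - 4549 = \left(- \frac{10}{9} + 44\right) - 4549 = \frac{386}{9} - 4549 = - \frac{40555}{9}$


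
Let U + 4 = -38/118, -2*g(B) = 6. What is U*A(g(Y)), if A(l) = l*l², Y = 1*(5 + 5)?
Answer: 6885/59 ≈ 116.69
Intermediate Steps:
Y = 10 (Y = 1*10 = 10)
g(B) = -3 (g(B) = -½*6 = -3)
A(l) = l³
U = -255/59 (U = -4 - 38/118 = -4 - 38*1/118 = -4 - 19/59 = -255/59 ≈ -4.3220)
U*A(g(Y)) = -255/59*(-3)³ = -255/59*(-27) = 6885/59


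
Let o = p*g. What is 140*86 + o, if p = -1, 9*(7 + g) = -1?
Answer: 108424/9 ≈ 12047.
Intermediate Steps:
g = -64/9 (g = -7 + (1/9)*(-1) = -7 - 1/9 = -64/9 ≈ -7.1111)
o = 64/9 (o = -1*(-64/9) = 64/9 ≈ 7.1111)
140*86 + o = 140*86 + 64/9 = 12040 + 64/9 = 108424/9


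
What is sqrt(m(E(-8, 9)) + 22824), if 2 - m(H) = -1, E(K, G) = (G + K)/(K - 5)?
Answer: sqrt(22827) ≈ 151.09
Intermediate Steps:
E(K, G) = (G + K)/(-5 + K)
m(H) = 3 (m(H) = 2 - 1*(-1) = 2 + 1 = 3)
sqrt(m(E(-8, 9)) + 22824) = sqrt(3 + 22824) = sqrt(22827)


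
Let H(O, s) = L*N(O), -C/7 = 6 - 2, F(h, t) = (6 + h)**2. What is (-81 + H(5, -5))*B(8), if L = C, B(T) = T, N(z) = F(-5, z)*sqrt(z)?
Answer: -648 - 224*sqrt(5) ≈ -1148.9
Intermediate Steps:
N(z) = sqrt(z) (N(z) = (6 - 5)**2*sqrt(z) = 1**2*sqrt(z) = 1*sqrt(z) = sqrt(z))
C = -28 (C = -7*(6 - 2) = -7*4 = -28)
L = -28
H(O, s) = -28*sqrt(O)
(-81 + H(5, -5))*B(8) = (-81 - 28*sqrt(5))*8 = -648 - 224*sqrt(5)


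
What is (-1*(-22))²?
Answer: 484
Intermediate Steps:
(-1*(-22))² = 22² = 484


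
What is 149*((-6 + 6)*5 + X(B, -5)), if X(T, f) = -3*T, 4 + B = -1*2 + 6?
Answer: 0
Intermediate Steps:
B = 0 (B = -4 + (-1*2 + 6) = -4 + (-2 + 6) = -4 + 4 = 0)
149*((-6 + 6)*5 + X(B, -5)) = 149*((-6 + 6)*5 - 3*0) = 149*(0*5 + 0) = 149*(0 + 0) = 149*0 = 0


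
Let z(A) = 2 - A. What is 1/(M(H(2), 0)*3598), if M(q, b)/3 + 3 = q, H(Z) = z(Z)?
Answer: -1/32382 ≈ -3.0881e-5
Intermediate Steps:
H(Z) = 2 - Z
M(q, b) = -9 + 3*q
1/(M(H(2), 0)*3598) = 1/((-9 + 3*(2 - 1*2))*3598) = 1/((-9 + 3*(2 - 2))*3598) = 1/((-9 + 3*0)*3598) = 1/((-9 + 0)*3598) = 1/(-9*3598) = 1/(-32382) = -1/32382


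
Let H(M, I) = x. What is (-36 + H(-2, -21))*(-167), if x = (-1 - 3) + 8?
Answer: 5344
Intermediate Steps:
x = 4 (x = -4 + 8 = 4)
H(M, I) = 4
(-36 + H(-2, -21))*(-167) = (-36 + 4)*(-167) = -32*(-167) = 5344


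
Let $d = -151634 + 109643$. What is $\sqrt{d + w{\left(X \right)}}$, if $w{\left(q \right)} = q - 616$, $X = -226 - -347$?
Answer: $i \sqrt{42486} \approx 206.12 i$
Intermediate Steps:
$X = 121$ ($X = -226 + 347 = 121$)
$d = -41991$
$w{\left(q \right)} = -616 + q$
$\sqrt{d + w{\left(X \right)}} = \sqrt{-41991 + \left(-616 + 121\right)} = \sqrt{-41991 - 495} = \sqrt{-42486} = i \sqrt{42486}$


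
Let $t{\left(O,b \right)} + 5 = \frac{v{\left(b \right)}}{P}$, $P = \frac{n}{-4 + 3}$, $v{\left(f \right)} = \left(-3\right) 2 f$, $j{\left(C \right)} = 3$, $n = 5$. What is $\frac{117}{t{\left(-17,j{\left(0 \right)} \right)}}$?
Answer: $- \frac{585}{7} \approx -83.571$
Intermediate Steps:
$v{\left(f \right)} = - 6 f$
$P = -5$ ($P = \frac{1}{-4 + 3} \cdot 5 = \frac{1}{-1} \cdot 5 = \left(-1\right) 5 = -5$)
$t{\left(O,b \right)} = -5 + \frac{6 b}{5}$ ($t{\left(O,b \right)} = -5 + \frac{\left(-6\right) b}{-5} = -5 + - 6 b \left(- \frac{1}{5}\right) = -5 + \frac{6 b}{5}$)
$\frac{117}{t{\left(-17,j{\left(0 \right)} \right)}} = \frac{117}{-5 + \frac{6}{5} \cdot 3} = \frac{117}{-5 + \frac{18}{5}} = \frac{117}{- \frac{7}{5}} = 117 \left(- \frac{5}{7}\right) = - \frac{585}{7}$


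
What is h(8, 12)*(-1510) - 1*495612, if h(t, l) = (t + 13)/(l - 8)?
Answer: -1007079/2 ≈ -5.0354e+5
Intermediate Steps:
h(t, l) = (13 + t)/(-8 + l)
h(8, 12)*(-1510) - 1*495612 = ((13 + 8)/(-8 + 12))*(-1510) - 1*495612 = (21/4)*(-1510) - 495612 = -15855/2 - 495612 = -1007079/2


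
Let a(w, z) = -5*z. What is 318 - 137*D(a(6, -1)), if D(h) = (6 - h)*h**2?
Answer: -3107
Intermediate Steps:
D(h) = h**2*(6 - h)
318 - 137*D(a(6, -1)) = 318 - 137*(-5*(-1))**2*(6 - (-5)*(-1)) = 318 - 137*5**2*(6 - 1*5) = 318 - 3425*(6 - 5) = 318 - 3425 = -3107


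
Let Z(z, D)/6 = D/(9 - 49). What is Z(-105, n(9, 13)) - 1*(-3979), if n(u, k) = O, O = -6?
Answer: 39799/10 ≈ 3979.9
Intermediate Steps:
n(u, k) = -6
Z(z, D) = -3*D/20 (Z(z, D) = 6*(D/(9 - 49)) = 6*(D/(-40)) = 6*(D*(-1/40)) = 6*(-D/40) = -3*D/20)
Z(-105, n(9, 13)) - 1*(-3979) = -3/20*(-6) - 1*(-3979) = 9/10 + 3979 = 39799/10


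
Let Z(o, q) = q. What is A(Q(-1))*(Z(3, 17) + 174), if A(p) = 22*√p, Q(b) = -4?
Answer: 8404*I ≈ 8404.0*I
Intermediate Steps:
A(Q(-1))*(Z(3, 17) + 174) = (22*√(-4))*(17 + 174) = (22*(2*I))*191 = (44*I)*191 = 8404*I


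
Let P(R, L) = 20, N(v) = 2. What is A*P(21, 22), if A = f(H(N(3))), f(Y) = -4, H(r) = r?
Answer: -80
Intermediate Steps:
A = -4
A*P(21, 22) = -4*20 = -80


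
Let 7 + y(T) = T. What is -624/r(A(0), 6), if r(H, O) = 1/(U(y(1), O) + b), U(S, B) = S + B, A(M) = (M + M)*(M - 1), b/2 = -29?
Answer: 36192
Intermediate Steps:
b = -58 (b = 2*(-29) = -58)
y(T) = -7 + T
A(M) = 2*M*(-1 + M) (A(M) = (2*M)*(-1 + M) = 2*M*(-1 + M))
U(S, B) = B + S
r(H, O) = 1/(-64 + O) (r(H, O) = 1/((O + (-7 + 1)) - 58) = 1/((O - 6) - 58) = 1/((-6 + O) - 58) = 1/(-64 + O))
-624/r(A(0), 6) = -624/(1/(-64 + 6)) = -624/(1/(-58)) = -624/(-1/58) = -624*(-58) = 36192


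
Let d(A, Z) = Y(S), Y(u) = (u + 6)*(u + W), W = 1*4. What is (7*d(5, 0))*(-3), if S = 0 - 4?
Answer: 0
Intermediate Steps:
S = -4
W = 4
Y(u) = (4 + u)*(6 + u) (Y(u) = (u + 6)*(u + 4) = (6 + u)*(4 + u) = (4 + u)*(6 + u))
d(A, Z) = 0 (d(A, Z) = 24 + (-4)² + 10*(-4) = 24 + 16 - 40 = 0)
(7*d(5, 0))*(-3) = (7*0)*(-3) = 0*(-3) = 0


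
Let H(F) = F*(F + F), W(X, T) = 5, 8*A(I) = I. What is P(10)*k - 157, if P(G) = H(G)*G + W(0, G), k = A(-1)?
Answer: -3261/8 ≈ -407.63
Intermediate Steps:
A(I) = I/8
k = -⅛ (k = (⅛)*(-1) = -⅛ ≈ -0.12500)
H(F) = 2*F² (H(F) = F*(2*F) = 2*F²)
P(G) = 5 + 2*G³ (P(G) = (2*G²)*G + 5 = 2*G³ + 5 = 5 + 2*G³)
P(10)*k - 157 = (5 + 2*10³)*(-⅛) - 157 = (5 + 2*1000)*(-⅛) - 157 = (5 + 2000)*(-⅛) - 157 = 2005*(-⅛) - 157 = -2005/8 - 157 = -3261/8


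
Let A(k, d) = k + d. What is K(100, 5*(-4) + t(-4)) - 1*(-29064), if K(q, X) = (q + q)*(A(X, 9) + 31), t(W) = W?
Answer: 32264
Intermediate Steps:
A(k, d) = d + k
K(q, X) = 2*q*(40 + X) (K(q, X) = (q + q)*((9 + X) + 31) = (2*q)*(40 + X) = 2*q*(40 + X))
K(100, 5*(-4) + t(-4)) - 1*(-29064) = 2*100*(40 + (5*(-4) - 4)) - 1*(-29064) = 2*100*(40 + (-20 - 4)) + 29064 = 2*100*(40 - 24) + 29064 = 2*100*16 + 29064 = 3200 + 29064 = 32264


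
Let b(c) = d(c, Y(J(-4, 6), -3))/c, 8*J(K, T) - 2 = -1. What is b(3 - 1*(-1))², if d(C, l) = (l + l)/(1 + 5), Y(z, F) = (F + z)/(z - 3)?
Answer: 1/144 ≈ 0.0069444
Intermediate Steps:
J(K, T) = ⅛ (J(K, T) = ¼ + (⅛)*(-1) = ¼ - ⅛ = ⅛)
Y(z, F) = (F + z)/(-3 + z)
d(C, l) = l/3 (d(C, l) = (2*l)/6 = (2*l)*(⅙) = l/3)
b(c) = 1/(3*c) (b(c) = (((-3 + ⅛)/(-3 + ⅛))/3)/c = ((-23/8/(-23/8))/3)/c = ((-8/23*(-23/8))/3)/c = ((⅓)*1)/c = 1/(3*c))
b(3 - 1*(-1))² = (1/(3*(3 - 1*(-1))))² = (1/(3*(3 + 1)))² = ((⅓)/4)² = ((⅓)*(¼))² = (1/12)² = 1/144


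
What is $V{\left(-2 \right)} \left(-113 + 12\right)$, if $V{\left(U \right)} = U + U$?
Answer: $404$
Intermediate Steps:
$V{\left(U \right)} = 2 U$
$V{\left(-2 \right)} \left(-113 + 12\right) = 2 \left(-2\right) \left(-113 + 12\right) = \left(-4\right) \left(-101\right) = 404$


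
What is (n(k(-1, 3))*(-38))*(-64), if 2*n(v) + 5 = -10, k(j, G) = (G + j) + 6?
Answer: -18240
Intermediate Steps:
k(j, G) = 6 + G + j
n(v) = -15/2 (n(v) = -5/2 + (½)*(-10) = -5/2 - 5 = -15/2)
(n(k(-1, 3))*(-38))*(-64) = -15/2*(-38)*(-64) = 285*(-64) = -18240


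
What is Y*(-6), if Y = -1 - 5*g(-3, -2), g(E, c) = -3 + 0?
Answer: -84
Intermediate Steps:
g(E, c) = -3
Y = 14 (Y = -1 - 5*(-3) = -1 + 15 = 14)
Y*(-6) = 14*(-6) = -84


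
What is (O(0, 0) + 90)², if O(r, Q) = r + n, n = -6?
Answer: 7056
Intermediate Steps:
O(r, Q) = -6 + r (O(r, Q) = r - 6 = -6 + r)
(O(0, 0) + 90)² = ((-6 + 0) + 90)² = (-6 + 90)² = 84² = 7056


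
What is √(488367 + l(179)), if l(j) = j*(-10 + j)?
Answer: √518618 ≈ 720.15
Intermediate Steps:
√(488367 + l(179)) = √(488367 + 179*(-10 + 179)) = √(488367 + 179*169) = √(488367 + 30251) = √518618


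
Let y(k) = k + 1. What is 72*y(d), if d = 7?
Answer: 576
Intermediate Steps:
y(k) = 1 + k
72*y(d) = 72*(1 + 7) = 72*8 = 576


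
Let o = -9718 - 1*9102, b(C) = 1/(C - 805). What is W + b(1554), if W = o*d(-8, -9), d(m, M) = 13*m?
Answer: 1466002721/749 ≈ 1.9573e+6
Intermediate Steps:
b(C) = 1/(-805 + C)
o = -18820 (o = -9718 - 9102 = -18820)
W = 1957280 (W = -244660*(-8) = -18820*(-104) = 1957280)
W + b(1554) = 1957280 + 1/(-805 + 1554) = 1957280 + 1/749 = 1466002721/749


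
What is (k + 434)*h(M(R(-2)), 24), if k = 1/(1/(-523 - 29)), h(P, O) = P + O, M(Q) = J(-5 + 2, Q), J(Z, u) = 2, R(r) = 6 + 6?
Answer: -3068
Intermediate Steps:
R(r) = 12
M(Q) = 2
h(P, O) = O + P
k = -552 (k = 1/(1/(-552)) = 1/(-1/552) = -552)
(k + 434)*h(M(R(-2)), 24) = (-552 + 434)*(24 + 2) = -118*26 = -3068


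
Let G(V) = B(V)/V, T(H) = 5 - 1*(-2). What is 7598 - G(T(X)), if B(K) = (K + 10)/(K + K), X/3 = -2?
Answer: 744587/98 ≈ 7597.8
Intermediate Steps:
X = -6 (X = 3*(-2) = -6)
T(H) = 7 (T(H) = 5 + 2 = 7)
B(K) = (10 + K)/(2*K) (B(K) = (10 + K)/((2*K)) = (10 + K)*(1/(2*K)) = (10 + K)/(2*K))
G(V) = (10 + V)/(2*V**2) (G(V) = ((10 + V)/(2*V))/V = (10 + V)/(2*V**2))
7598 - G(T(X)) = 7598 - (10 + 7)/(2*7**2) = 7598 - 17/(2*49) = 7598 - 1*17/98 = 7598 - 17/98 = 744587/98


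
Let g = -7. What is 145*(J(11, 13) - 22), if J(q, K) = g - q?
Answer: -5800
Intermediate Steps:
J(q, K) = -7 - q
145*(J(11, 13) - 22) = 145*((-7 - 1*11) - 22) = 145*((-7 - 11) - 22) = 145*(-18 - 22) = 145*(-40) = -5800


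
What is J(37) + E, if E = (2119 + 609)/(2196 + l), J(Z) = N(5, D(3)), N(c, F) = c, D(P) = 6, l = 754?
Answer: 8739/1475 ≈ 5.9247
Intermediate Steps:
J(Z) = 5
E = 1364/1475 (E = (2119 + 609)/(2196 + 754) = 2728/2950 = 2728*(1/2950) = 1364/1475 ≈ 0.92475)
J(37) + E = 5 + 1364/1475 = 8739/1475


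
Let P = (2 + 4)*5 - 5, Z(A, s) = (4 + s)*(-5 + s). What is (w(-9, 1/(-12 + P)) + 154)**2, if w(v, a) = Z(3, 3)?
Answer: 19600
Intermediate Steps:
Z(A, s) = (-5 + s)*(4 + s)
P = 25 (P = 6*5 - 5 = 30 - 5 = 25)
w(v, a) = -14 (w(v, a) = -20 + 3**2 - 1*3 = -20 + 9 - 3 = -14)
(w(-9, 1/(-12 + P)) + 154)**2 = (-14 + 154)**2 = 140**2 = 19600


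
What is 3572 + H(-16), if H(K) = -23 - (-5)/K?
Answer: 56779/16 ≈ 3548.7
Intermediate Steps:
H(K) = -23 + 5/K
3572 + H(-16) = 3572 + (-23 + 5/(-16)) = 3572 + (-23 + 5*(-1/16)) = 3572 + (-23 - 5/16) = 3572 - 373/16 = 56779/16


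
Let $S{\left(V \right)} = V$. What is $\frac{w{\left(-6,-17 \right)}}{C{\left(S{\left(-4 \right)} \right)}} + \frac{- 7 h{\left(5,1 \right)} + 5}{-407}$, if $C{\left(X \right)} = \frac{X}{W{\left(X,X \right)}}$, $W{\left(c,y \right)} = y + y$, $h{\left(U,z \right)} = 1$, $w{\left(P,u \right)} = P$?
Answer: $- \frac{4882}{407} \approx -11.995$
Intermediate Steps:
$W{\left(c,y \right)} = 2 y$
$C{\left(X \right)} = \frac{1}{2}$ ($C{\left(X \right)} = \frac{X}{2 X} = X \frac{1}{2 X} = \frac{1}{2}$)
$\frac{w{\left(-6,-17 \right)}}{C{\left(S{\left(-4 \right)} \right)}} + \frac{- 7 h{\left(5,1 \right)} + 5}{-407} = - 6 \frac{1}{\frac{1}{2}} + \frac{\left(-7\right) 1 + 5}{-407} = \left(-6\right) 2 + \left(-7 + 5\right) \left(- \frac{1}{407}\right) = -12 - - \frac{2}{407} = -12 + \frac{2}{407} = - \frac{4882}{407}$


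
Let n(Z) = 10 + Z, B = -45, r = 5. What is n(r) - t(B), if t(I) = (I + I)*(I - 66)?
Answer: -9975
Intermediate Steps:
t(I) = 2*I*(-66 + I) (t(I) = (2*I)*(-66 + I) = 2*I*(-66 + I))
n(r) - t(B) = (10 + 5) - 2*(-45)*(-66 - 45) = 15 - 2*(-45)*(-111) = 15 - 1*9990 = 15 - 9990 = -9975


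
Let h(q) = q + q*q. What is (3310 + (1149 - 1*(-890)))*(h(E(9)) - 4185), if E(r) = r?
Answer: -21904155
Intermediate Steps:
h(q) = q + q²
(3310 + (1149 - 1*(-890)))*(h(E(9)) - 4185) = (3310 + (1149 - 1*(-890)))*(9*(1 + 9) - 4185) = (3310 + (1149 + 890))*(9*10 - 4185) = (3310 + 2039)*(90 - 4185) = 5349*(-4095) = -21904155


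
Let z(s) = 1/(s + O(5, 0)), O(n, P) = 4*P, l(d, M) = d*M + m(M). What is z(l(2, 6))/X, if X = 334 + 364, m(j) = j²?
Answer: 1/33504 ≈ 2.9847e-5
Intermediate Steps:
l(d, M) = M² + M*d (l(d, M) = d*M + M² = M*d + M² = M² + M*d)
z(s) = 1/s (z(s) = 1/(s + 4*0) = 1/(s + 0) = 1/s)
X = 698
z(l(2, 6))/X = 1/((6*(6 + 2))*698) = (1/698)/(6*8) = (1/698)/48 = (1/48)*(1/698) = 1/33504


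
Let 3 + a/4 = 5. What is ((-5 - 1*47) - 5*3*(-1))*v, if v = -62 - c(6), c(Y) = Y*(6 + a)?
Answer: 5402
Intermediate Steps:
a = 8 (a = -12 + 4*5 = -12 + 20 = 8)
c(Y) = 14*Y (c(Y) = Y*(6 + 8) = Y*14 = 14*Y)
v = -146 (v = -62 - 14*6 = -62 - 1*84 = -62 - 84 = -146)
((-5 - 1*47) - 5*3*(-1))*v = ((-5 - 1*47) - 5*3*(-1))*(-146) = ((-5 - 47) - 15*(-1))*(-146) = (-52 + 15)*(-146) = -37*(-146) = 5402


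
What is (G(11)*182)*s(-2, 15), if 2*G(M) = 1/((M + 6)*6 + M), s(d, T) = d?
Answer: -182/113 ≈ -1.6106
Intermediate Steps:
G(M) = 1/(2*(36 + 7*M)) (G(M) = 1/(2*((M + 6)*6 + M)) = 1/(2*((6 + M)*6 + M)) = 1/(2*((36 + 6*M) + M)) = 1/(2*(36 + 7*M)))
(G(11)*182)*s(-2, 15) = ((1/(2*(36 + 7*11)))*182)*(-2) = ((1/(2*(36 + 77)))*182)*(-2) = (((½)/113)*182)*(-2) = (((½)*(1/113))*182)*(-2) = ((1/226)*182)*(-2) = (91/113)*(-2) = -182/113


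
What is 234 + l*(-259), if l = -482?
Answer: 125072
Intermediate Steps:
234 + l*(-259) = 234 - 482*(-259) = 234 + 124838 = 125072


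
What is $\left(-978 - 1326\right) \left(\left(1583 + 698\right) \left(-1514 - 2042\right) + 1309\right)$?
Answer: $18685271808$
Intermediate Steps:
$\left(-978 - 1326\right) \left(\left(1583 + 698\right) \left(-1514 - 2042\right) + 1309\right) = - 2304 \left(2281 \left(-3556\right) + 1309\right) = - 2304 \left(-8111236 + 1309\right) = \left(-2304\right) \left(-8109927\right) = 18685271808$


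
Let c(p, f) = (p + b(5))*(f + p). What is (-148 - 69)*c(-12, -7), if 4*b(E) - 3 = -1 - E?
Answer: -210273/4 ≈ -52568.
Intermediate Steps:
b(E) = 1/2 - E/4 (b(E) = 3/4 + (-1 - E)/4 = 3/4 + (-1/4 - E/4) = 1/2 - E/4)
c(p, f) = (-3/4 + p)*(f + p) (c(p, f) = (p + (1/2 - 1/4*5))*(f + p) = (p + (1/2 - 5/4))*(f + p) = (p - 3/4)*(f + p) = (-3/4 + p)*(f + p))
(-148 - 69)*c(-12, -7) = (-148 - 69)*((-12)**2 - 3/4*(-7) - 3/4*(-12) - 7*(-12)) = -217*(144 + 21/4 + 9 + 84) = -217*969/4 = -210273/4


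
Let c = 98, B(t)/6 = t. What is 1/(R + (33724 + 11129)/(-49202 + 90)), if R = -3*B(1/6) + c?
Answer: 49112/4620787 ≈ 0.010628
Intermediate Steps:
B(t) = 6*t
R = 95 (R = -18/6 + 98 = -3*1 + 98 = -3 + 98 = 95)
1/(R + (33724 + 11129)/(-49202 + 90)) = 1/(95 + (33724 + 11129)/(-49202 + 90)) = 1/(95 + 44853/(-49112)) = 1/(95 + 44853*(-1/49112)) = 1/(95 - 44853/49112) = 1/(4620787/49112) = 49112/4620787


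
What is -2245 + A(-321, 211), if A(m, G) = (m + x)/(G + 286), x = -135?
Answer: -1116221/497 ≈ -2245.9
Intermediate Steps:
A(m, G) = (-135 + m)/(286 + G) (A(m, G) = (m - 135)/(G + 286) = (-135 + m)/(286 + G))
-2245 + A(-321, 211) = -2245 + (-135 - 321)/(286 + 211) = -2245 - 456/497 = -1116221/497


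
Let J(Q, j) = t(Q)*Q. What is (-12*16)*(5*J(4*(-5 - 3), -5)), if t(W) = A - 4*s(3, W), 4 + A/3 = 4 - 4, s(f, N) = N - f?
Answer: 3932160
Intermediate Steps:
A = -12 (A = -12 + 3*(4 - 4) = -12 + 3*0 = -12 + 0 = -12)
t(W) = -4*W (t(W) = -12 - 4*(W - 1*3) = -12 - 4*(W - 3) = -12 - 4*(-3 + W) = -12 + (12 - 4*W) = -4*W)
J(Q, j) = -4*Q**2 (J(Q, j) = (-4*Q)*Q = -4*Q**2)
(-12*16)*(5*J(4*(-5 - 3), -5)) = (-12*16)*(5*(-4*16*(-5 - 3)**2)) = -960*(-4*(4*(-8))**2) = -960*(-4*(-32)**2) = -960*(-4*1024) = -960*(-4096) = -192*(-20480) = 3932160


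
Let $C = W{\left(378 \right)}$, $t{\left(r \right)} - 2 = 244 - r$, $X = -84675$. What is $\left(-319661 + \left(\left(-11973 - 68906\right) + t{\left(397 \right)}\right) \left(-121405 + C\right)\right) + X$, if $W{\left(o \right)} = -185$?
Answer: $9852033364$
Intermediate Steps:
$t{\left(r \right)} = 246 - r$ ($t{\left(r \right)} = 2 - \left(-244 + r\right) = 246 - r$)
$C = -185$
$\left(-319661 + \left(\left(-11973 - 68906\right) + t{\left(397 \right)}\right) \left(-121405 + C\right)\right) + X = \left(-319661 + \left(\left(-11973 - 68906\right) + \left(246 - 397\right)\right) \left(-121405 - 185\right)\right) - 84675 = \left(-319661 + \left(\left(-11973 - 68906\right) + \left(246 - 397\right)\right) \left(-121590\right)\right) - 84675 = \left(-319661 + \left(-80879 - 151\right) \left(-121590\right)\right) - 84675 = \left(-319661 - -9852437700\right) - 84675 = \left(-319661 + 9852437700\right) - 84675 = 9852118039 - 84675 = 9852033364$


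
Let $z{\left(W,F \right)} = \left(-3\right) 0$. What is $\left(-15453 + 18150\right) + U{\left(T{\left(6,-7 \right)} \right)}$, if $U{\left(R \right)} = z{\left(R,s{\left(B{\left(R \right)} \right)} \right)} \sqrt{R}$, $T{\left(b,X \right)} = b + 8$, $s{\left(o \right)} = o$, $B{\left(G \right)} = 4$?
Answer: $2697$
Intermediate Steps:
$z{\left(W,F \right)} = 0$
$T{\left(b,X \right)} = 8 + b$
$U{\left(R \right)} = 0$ ($U{\left(R \right)} = 0 \sqrt{R} = 0$)
$\left(-15453 + 18150\right) + U{\left(T{\left(6,-7 \right)} \right)} = \left(-15453 + 18150\right) + 0 = 2697 + 0 = 2697$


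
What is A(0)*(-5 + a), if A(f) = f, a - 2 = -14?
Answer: 0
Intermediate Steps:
a = -12 (a = 2 - 14 = -12)
A(0)*(-5 + a) = 0*(-5 - 12) = 0*(-17) = 0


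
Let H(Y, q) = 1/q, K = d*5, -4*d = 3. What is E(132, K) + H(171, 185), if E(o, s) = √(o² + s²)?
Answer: 1/185 + 3*√31001/4 ≈ 132.06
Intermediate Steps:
d = -¾ (d = -¼*3 = -¾ ≈ -0.75000)
K = -15/4 (K = -¾*5 = -15/4 ≈ -3.7500)
E(132, K) + H(171, 185) = √(132² + (-15/4)²) + 1/185 = √(17424 + 225/16) + 1/185 = √(279009/16) + 1/185 = 3*√31001/4 + 1/185 = 1/185 + 3*√31001/4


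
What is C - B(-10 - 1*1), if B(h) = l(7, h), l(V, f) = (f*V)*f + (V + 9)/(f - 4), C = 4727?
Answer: 58216/15 ≈ 3881.1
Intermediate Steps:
l(V, f) = V*f² + (9 + V)/(-4 + f) (l(V, f) = (V*f)*f + (9 + V)/(-4 + f) = V*f² + (9 + V)/(-4 + f))
B(h) = (16 - 28*h² + 7*h³)/(-4 + h) (B(h) = (9 + 7 + 7*h³ - 4*7*h²)/(-4 + h) = (9 + 7 + 7*h³ - 28*h²)/(-4 + h) = (16 - 28*h² + 7*h³)/(-4 + h))
C - B(-10 - 1*1) = 4727 - (16 - 28*(-10 - 1*1)² + 7*(-10 - 1*1)³)/(-4 + (-10 - 1*1)) = 4727 - (16 - 28*(-10 - 1)² + 7*(-10 - 1)³)/(-4 + (-10 - 1)) = 4727 - (16 - 28*(-11)² + 7*(-11)³)/(-4 - 11) = 4727 - (16 - 28*121 + 7*(-1331))/(-15) = 4727 - (-1)*(16 - 3388 - 9317)/15 = 4727 - (-1)*(-12689)/15 = 4727 - 1*12689/15 = 4727 - 12689/15 = 58216/15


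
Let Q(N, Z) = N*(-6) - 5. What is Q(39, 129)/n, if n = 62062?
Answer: -239/62062 ≈ -0.0038510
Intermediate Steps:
Q(N, Z) = -5 - 6*N (Q(N, Z) = -6*N - 5 = -5 - 6*N)
Q(39, 129)/n = (-5 - 6*39)/62062 = (-5 - 234)*(1/62062) = -239*1/62062 = -239/62062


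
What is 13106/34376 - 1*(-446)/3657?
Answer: 31630169/62856516 ≈ 0.50321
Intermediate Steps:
13106/34376 - 1*(-446)/3657 = 13106*(1/34376) + 446*(1/3657) = 6553/17188 + 446/3657 = 31630169/62856516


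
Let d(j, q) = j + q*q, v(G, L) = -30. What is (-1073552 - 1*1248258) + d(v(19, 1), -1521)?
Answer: -8399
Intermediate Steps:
d(j, q) = j + q²
(-1073552 - 1*1248258) + d(v(19, 1), -1521) = (-1073552 - 1*1248258) + (-30 + (-1521)²) = (-1073552 - 1248258) + (-30 + 2313441) = -2321810 + 2313411 = -8399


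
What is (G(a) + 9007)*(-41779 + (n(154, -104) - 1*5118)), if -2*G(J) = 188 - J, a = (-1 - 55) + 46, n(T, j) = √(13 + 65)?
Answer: -417758476 + 8908*√78 ≈ -4.1768e+8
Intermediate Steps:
n(T, j) = √78
a = -10 (a = -56 + 46 = -10)
G(J) = -94 + J/2 (G(J) = -(188 - J)/2 = -94 + J/2)
(G(a) + 9007)*(-41779 + (n(154, -104) - 1*5118)) = ((-94 + (½)*(-10)) + 9007)*(-41779 + (√78 - 1*5118)) = ((-94 - 5) + 9007)*(-41779 + (√78 - 5118)) = (-99 + 9007)*(-41779 + (-5118 + √78)) = 8908*(-46897 + √78) = -417758476 + 8908*√78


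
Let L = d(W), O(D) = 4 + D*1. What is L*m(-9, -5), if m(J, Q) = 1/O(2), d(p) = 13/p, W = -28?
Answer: -13/168 ≈ -0.077381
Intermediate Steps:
O(D) = 4 + D
m(J, Q) = ⅙ (m(J, Q) = 1/(4 + 2) = 1/6 = ⅙)
L = -13/28 (L = 13/(-28) = 13*(-1/28) = -13/28 ≈ -0.46429)
L*m(-9, -5) = -13/28*⅙ = -13/168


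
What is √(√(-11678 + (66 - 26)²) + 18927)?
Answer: √(18927 + I*√10078) ≈ 137.58 + 0.3649*I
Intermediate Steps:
√(√(-11678 + (66 - 26)²) + 18927) = √(√(-11678 + 40²) + 18927) = √(√(-11678 + 1600) + 18927) = √(√(-10078) + 18927) = √(I*√10078 + 18927) = √(18927 + I*√10078)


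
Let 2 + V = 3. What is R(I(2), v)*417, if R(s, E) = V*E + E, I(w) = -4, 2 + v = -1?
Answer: -2502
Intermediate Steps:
v = -3 (v = -2 - 1 = -3)
V = 1 (V = -2 + 3 = 1)
R(s, E) = 2*E (R(s, E) = 1*E + E = E + E = 2*E)
R(I(2), v)*417 = (2*(-3))*417 = -6*417 = -2502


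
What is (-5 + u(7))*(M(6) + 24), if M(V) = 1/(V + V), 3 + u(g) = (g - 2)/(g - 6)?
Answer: -289/4 ≈ -72.250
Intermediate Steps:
u(g) = -3 + (-2 + g)/(-6 + g) (u(g) = -3 + (g - 2)/(g - 6) = -3 + (-2 + g)/(-6 + g))
M(V) = 1/(2*V)
(-5 + u(7))*(M(6) + 24) = (-5 + 2*(8 - 1*7)/(-6 + 7))*((½)/6 + 24) = (-5 + 2*(8 - 7)/1)*((½)*(⅙) + 24) = (-5 + 2*1*1)*(1/12 + 24) = (-5 + 2)*(289/12) = -3*289/12 = -289/4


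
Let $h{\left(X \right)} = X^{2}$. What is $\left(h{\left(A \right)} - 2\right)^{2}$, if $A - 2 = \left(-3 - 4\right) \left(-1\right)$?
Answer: $6241$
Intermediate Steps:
$A = 9$ ($A = 2 + \left(-3 - 4\right) \left(-1\right) = 2 - -7 = 2 + 7 = 9$)
$\left(h{\left(A \right)} - 2\right)^{2} = \left(9^{2} - 2\right)^{2} = \left(81 - 2\right)^{2} = 79^{2} = 6241$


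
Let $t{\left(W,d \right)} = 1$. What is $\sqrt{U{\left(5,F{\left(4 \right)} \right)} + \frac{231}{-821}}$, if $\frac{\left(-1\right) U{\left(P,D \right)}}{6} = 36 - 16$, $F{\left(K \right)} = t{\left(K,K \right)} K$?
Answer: $\frac{i \sqrt{81074571}}{821} \approx 10.967 i$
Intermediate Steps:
$F{\left(K \right)} = K$ ($F{\left(K \right)} = 1 K = K$)
$U{\left(P,D \right)} = -120$ ($U{\left(P,D \right)} = - 6 \left(36 - 16\right) = \left(-6\right) 20 = -120$)
$\sqrt{U{\left(5,F{\left(4 \right)} \right)} + \frac{231}{-821}} = \sqrt{-120 + \frac{231}{-821}} = \sqrt{-120 + 231 \left(- \frac{1}{821}\right)} = \sqrt{-120 - \frac{231}{821}} = \sqrt{- \frac{98751}{821}} = \frac{i \sqrt{81074571}}{821}$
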